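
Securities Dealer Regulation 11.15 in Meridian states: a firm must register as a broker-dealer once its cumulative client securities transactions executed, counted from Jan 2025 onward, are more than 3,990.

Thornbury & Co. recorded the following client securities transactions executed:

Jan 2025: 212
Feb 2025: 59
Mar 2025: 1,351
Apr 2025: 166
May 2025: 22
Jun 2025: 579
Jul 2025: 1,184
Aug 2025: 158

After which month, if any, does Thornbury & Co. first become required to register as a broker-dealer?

Not triggered

Through Jan 2025: 212
Through Feb 2025: 271
Through Mar 2025: 1,622
Through Apr 2025: 1,788
Through May 2025: 1,810
Through Jun 2025: 2,389
Through Jul 2025: 3,573
Through Aug 2025: 3,731
Final cumulative total 3,731 ≤ 3,990; the threshold is never exceeded.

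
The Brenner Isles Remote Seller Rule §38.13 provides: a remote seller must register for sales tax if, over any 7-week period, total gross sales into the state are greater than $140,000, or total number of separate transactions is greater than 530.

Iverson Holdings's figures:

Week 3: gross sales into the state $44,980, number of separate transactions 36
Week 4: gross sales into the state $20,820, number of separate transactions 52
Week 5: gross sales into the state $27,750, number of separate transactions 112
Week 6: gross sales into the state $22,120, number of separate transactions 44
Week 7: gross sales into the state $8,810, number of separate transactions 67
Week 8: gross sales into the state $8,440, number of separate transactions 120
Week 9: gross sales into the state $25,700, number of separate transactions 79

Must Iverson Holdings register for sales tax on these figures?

Yes

Total gross sales into the state: $44,980 + $20,820 + $27,750 + $22,120 + $8,810 + $8,440 + $25,700 = $158,620 (> $140,000).
Total number of separate transactions: 36 + 52 + 112 + 44 + 67 + 120 + 79 = 510 (≤ 530).
The test is 'or': at least one threshold is exceeded.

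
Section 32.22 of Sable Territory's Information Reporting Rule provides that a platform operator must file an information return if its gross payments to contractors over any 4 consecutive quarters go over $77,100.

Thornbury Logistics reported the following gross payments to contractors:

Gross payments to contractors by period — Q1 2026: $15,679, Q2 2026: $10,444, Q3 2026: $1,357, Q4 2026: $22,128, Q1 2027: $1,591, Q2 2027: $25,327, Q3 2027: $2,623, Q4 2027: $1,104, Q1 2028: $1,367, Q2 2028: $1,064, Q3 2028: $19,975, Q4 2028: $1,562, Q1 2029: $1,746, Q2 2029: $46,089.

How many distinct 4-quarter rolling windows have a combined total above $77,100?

Q1 2026–Q4 2026: $15,679 + $10,444 + $1,357 + $22,128 = $49,608 (under)
Q2 2026–Q1 2027: $10,444 + $1,357 + $22,128 + $1,591 = $35,520 (under)
Q3 2026–Q2 2027: $1,357 + $22,128 + $1,591 + $25,327 = $50,403 (under)
Q4 2026–Q3 2027: $22,128 + $1,591 + $25,327 + $2,623 = $51,669 (under)
Q1 2027–Q4 2027: $1,591 + $25,327 + $2,623 + $1,104 = $30,645 (under)
Q2 2027–Q1 2028: $25,327 + $2,623 + $1,104 + $1,367 = $30,421 (under)
Q3 2027–Q2 2028: $2,623 + $1,104 + $1,367 + $1,064 = $6,158 (under)
Q4 2027–Q3 2028: $1,104 + $1,367 + $1,064 + $19,975 = $23,510 (under)
Q1 2028–Q4 2028: $1,367 + $1,064 + $19,975 + $1,562 = $23,968 (under)
Q2 2028–Q1 2029: $1,064 + $19,975 + $1,562 + $1,746 = $24,347 (under)
Q3 2028–Q2 2029: $19,975 + $1,562 + $1,746 + $46,089 = $69,372 (under)
0 windows exceed the threshold.

0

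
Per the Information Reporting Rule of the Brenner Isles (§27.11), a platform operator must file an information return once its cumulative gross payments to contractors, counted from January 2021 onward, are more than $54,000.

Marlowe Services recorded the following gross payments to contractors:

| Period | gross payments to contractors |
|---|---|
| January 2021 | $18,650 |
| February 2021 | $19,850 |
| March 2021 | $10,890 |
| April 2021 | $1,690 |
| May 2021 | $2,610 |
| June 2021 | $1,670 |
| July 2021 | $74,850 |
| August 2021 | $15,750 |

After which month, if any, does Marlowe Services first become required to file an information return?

Through January 2021: $18,650
Through February 2021: $38,500
Through March 2021: $49,390
Through April 2021: $51,080
Through May 2021: $53,690
Through June 2021: $55,360 ← exceeds threshold

June 2021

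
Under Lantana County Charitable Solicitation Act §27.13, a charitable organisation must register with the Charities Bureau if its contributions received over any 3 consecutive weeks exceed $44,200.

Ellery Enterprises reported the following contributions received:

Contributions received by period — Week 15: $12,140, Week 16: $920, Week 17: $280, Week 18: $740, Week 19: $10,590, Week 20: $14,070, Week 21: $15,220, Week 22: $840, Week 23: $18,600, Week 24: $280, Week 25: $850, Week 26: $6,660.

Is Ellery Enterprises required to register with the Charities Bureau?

No

Week 15–Week 17: $12,140 + $920 + $280 = $13,340 (under)
Week 16–Week 18: $920 + $280 + $740 = $1,940 (under)
Week 17–Week 19: $280 + $740 + $10,590 = $11,610 (under)
Week 18–Week 20: $740 + $10,590 + $14,070 = $25,400 (under)
Week 19–Week 21: $10,590 + $14,070 + $15,220 = $39,880 (under)
Week 20–Week 22: $14,070 + $15,220 + $840 = $30,130 (under)
Week 21–Week 23: $15,220 + $840 + $18,600 = $34,660 (under)
Week 22–Week 24: $840 + $18,600 + $280 = $19,720 (under)
Week 23–Week 25: $18,600 + $280 + $850 = $19,730 (under)
Week 24–Week 26: $280 + $850 + $6,660 = $7,790 (under)
No window exceeds $44,200.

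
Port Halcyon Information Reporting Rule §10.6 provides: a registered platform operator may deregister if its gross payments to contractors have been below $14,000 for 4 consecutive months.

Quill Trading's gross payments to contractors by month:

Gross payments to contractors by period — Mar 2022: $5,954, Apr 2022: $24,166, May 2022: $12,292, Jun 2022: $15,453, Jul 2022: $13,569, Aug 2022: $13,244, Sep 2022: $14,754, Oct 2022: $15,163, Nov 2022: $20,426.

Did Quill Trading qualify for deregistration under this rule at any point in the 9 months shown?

No

Months below $14,000: Mar 2022, May 2022, Jul 2022, Aug 2022.
Longest run of consecutive months below the threshold: 2.
2 < 4, so Quill Trading never became eligible.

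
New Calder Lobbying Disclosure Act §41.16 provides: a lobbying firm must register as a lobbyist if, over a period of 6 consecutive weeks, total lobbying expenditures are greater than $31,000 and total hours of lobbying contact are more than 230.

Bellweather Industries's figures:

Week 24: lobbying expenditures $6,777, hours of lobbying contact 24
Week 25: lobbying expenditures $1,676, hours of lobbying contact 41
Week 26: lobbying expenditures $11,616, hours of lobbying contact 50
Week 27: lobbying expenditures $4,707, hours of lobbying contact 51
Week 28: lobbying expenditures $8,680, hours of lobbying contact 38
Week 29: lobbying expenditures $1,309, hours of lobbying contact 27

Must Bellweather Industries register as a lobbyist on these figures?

Total lobbying expenditures: $6,777 + $1,676 + $11,616 + $4,707 + $8,680 + $1,309 = $34,765 (> $31,000).
Total hours of lobbying contact: 24 + 41 + 50 + 51 + 38 + 27 = 231 (> 230).
The test is 'and': both thresholds are exceeded.

Yes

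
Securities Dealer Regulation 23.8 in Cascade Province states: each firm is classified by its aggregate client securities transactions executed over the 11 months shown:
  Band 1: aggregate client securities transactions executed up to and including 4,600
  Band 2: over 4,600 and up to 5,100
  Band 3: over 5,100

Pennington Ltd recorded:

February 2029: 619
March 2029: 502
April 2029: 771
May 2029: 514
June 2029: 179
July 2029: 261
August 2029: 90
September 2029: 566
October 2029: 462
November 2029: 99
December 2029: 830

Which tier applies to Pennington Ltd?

Band 2

Aggregate client securities transactions executed: 619 + 502 + 771 + 514 + 179 + 261 + 90 + 566 + 462 + 99 + 830 = 4,893.
4,600 < 4,893 ≤ 5,100, so Band 2 applies.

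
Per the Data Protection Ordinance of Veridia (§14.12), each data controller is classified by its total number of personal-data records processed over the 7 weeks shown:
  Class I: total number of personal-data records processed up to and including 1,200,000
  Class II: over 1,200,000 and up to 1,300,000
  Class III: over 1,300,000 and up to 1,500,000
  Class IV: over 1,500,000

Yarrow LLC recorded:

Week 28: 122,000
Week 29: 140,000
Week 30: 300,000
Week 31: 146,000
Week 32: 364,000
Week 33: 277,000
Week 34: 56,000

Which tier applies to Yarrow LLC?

Class III

Total number of personal-data records processed: 122,000 + 140,000 + 300,000 + 146,000 + 364,000 + 277,000 + 56,000 = 1,405,000.
1,300,000 < 1,405,000 ≤ 1,500,000, so Class III applies.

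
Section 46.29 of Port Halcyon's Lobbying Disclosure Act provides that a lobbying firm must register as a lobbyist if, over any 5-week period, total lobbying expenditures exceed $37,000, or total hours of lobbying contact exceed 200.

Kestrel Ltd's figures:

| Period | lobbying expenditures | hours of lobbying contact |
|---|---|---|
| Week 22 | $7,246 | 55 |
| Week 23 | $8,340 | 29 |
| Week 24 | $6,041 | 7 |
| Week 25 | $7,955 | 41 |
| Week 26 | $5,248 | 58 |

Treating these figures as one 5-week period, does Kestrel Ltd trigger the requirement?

No

Total lobbying expenditures: $7,246 + $8,340 + $6,041 + $7,955 + $5,248 = $34,830 (≤ $37,000).
Total hours of lobbying contact: 55 + 29 + 7 + 41 + 58 = 190 (≤ 200).
The test is 'or': neither threshold is exceeded.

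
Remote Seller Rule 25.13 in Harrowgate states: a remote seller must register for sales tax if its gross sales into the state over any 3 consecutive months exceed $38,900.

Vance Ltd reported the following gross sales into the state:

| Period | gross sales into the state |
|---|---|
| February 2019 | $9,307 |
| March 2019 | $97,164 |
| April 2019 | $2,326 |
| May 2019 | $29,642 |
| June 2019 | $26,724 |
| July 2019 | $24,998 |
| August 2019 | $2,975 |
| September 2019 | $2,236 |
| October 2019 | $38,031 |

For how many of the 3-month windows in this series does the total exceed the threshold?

6

February 2019–April 2019: $9,307 + $97,164 + $2,326 = $108,797 (over)
March 2019–May 2019: $97,164 + $2,326 + $29,642 = $129,132 (over)
April 2019–June 2019: $2,326 + $29,642 + $26,724 = $58,692 (over)
May 2019–July 2019: $29,642 + $26,724 + $24,998 = $81,364 (over)
June 2019–August 2019: $26,724 + $24,998 + $2,975 = $54,697 (over)
July 2019–September 2019: $24,998 + $2,975 + $2,236 = $30,209 (under)
August 2019–October 2019: $2,975 + $2,236 + $38,031 = $43,242 (over)
6 windows exceed the threshold.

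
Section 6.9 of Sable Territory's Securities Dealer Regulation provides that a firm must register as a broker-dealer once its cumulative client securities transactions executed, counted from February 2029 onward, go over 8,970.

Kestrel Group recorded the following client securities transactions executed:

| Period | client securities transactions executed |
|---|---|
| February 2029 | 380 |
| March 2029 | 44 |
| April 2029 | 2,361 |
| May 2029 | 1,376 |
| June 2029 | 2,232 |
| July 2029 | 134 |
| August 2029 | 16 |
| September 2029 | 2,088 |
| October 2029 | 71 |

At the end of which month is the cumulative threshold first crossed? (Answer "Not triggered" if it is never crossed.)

Not triggered

Through February 2029: 380
Through March 2029: 424
Through April 2029: 2,785
Through May 2029: 4,161
Through June 2029: 6,393
Through July 2029: 6,527
Through August 2029: 6,543
Through September 2029: 8,631
Through October 2029: 8,702
Final cumulative total 8,702 ≤ 8,970; the threshold is never exceeded.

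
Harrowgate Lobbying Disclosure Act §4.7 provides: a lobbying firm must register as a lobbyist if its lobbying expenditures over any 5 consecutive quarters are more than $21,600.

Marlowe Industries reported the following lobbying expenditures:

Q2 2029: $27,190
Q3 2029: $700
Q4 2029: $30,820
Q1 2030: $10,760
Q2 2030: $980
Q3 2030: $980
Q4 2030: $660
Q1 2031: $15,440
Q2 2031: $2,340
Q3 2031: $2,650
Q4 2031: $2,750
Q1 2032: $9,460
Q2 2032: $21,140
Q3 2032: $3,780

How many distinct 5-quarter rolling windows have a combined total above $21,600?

Q2 2029–Q2 2030: $27,190 + $700 + $30,820 + $10,760 + $980 = $70,450 (over)
Q3 2029–Q3 2030: $700 + $30,820 + $10,760 + $980 + $980 = $44,240 (over)
Q4 2029–Q4 2030: $30,820 + $10,760 + $980 + $980 + $660 = $44,200 (over)
Q1 2030–Q1 2031: $10,760 + $980 + $980 + $660 + $15,440 = $28,820 (over)
Q2 2030–Q2 2031: $980 + $980 + $660 + $15,440 + $2,340 = $20,400 (under)
Q3 2030–Q3 2031: $980 + $660 + $15,440 + $2,340 + $2,650 = $22,070 (over)
Q4 2030–Q4 2031: $660 + $15,440 + $2,340 + $2,650 + $2,750 = $23,840 (over)
Q1 2031–Q1 2032: $15,440 + $2,340 + $2,650 + $2,750 + $9,460 = $32,640 (over)
Q2 2031–Q2 2032: $2,340 + $2,650 + $2,750 + $9,460 + $21,140 = $38,340 (over)
Q3 2031–Q3 2032: $2,650 + $2,750 + $9,460 + $21,140 + $3,780 = $39,780 (over)
9 windows exceed the threshold.

9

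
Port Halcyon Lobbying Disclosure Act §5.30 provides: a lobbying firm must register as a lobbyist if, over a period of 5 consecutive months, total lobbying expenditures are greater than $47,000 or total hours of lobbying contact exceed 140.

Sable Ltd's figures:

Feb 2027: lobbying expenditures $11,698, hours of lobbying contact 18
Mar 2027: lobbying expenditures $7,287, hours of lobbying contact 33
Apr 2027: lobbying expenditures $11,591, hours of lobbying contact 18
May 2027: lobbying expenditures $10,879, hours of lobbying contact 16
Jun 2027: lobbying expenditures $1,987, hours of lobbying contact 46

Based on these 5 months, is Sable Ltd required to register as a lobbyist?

No

Total lobbying expenditures: $11,698 + $7,287 + $11,591 + $10,879 + $1,987 = $43,442 (≤ $47,000).
Total hours of lobbying contact: 18 + 33 + 18 + 16 + 46 = 131 (≤ 140).
The test is 'or': neither threshold is exceeded.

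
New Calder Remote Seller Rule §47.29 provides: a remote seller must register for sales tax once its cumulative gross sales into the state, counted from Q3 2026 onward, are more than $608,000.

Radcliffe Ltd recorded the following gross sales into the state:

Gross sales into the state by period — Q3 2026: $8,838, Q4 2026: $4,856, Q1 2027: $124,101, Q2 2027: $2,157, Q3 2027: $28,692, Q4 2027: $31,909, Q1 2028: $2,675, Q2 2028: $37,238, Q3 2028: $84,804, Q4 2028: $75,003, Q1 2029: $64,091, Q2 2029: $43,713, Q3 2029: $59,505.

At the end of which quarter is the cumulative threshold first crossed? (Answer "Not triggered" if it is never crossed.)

Not triggered

Through Q3 2026: $8,838
Through Q4 2026: $13,694
Through Q1 2027: $137,795
Through Q2 2027: $139,952
Through Q3 2027: $168,644
Through Q4 2027: $200,553
Through Q1 2028: $203,228
Through Q2 2028: $240,466
Through Q3 2028: $325,270
Through Q4 2028: $400,273
Through Q1 2029: $464,364
Through Q2 2029: $508,077
Through Q3 2029: $567,582
Final cumulative total $567,582 ≤ $608,000; the threshold is never exceeded.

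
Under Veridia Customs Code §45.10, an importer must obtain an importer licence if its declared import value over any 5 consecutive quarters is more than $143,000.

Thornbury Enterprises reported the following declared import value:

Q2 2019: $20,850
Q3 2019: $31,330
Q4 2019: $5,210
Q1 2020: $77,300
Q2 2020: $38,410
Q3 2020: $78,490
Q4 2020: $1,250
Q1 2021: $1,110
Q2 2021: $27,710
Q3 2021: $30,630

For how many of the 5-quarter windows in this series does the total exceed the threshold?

5

Q2 2019–Q2 2020: $20,850 + $31,330 + $5,210 + $77,300 + $38,410 = $173,100 (over)
Q3 2019–Q3 2020: $31,330 + $5,210 + $77,300 + $38,410 + $78,490 = $230,740 (over)
Q4 2019–Q4 2020: $5,210 + $77,300 + $38,410 + $78,490 + $1,250 = $200,660 (over)
Q1 2020–Q1 2021: $77,300 + $38,410 + $78,490 + $1,250 + $1,110 = $196,560 (over)
Q2 2020–Q2 2021: $38,410 + $78,490 + $1,250 + $1,110 + $27,710 = $146,970 (over)
Q3 2020–Q3 2021: $78,490 + $1,250 + $1,110 + $27,710 + $30,630 = $139,190 (under)
5 windows exceed the threshold.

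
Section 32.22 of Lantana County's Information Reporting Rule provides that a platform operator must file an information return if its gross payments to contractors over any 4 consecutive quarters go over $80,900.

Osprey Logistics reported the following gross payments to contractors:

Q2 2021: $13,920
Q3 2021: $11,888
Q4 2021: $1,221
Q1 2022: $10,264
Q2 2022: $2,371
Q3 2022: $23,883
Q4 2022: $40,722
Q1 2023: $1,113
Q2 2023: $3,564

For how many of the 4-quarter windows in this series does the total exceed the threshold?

0

Q2 2021–Q1 2022: $13,920 + $11,888 + $1,221 + $10,264 = $37,293 (under)
Q3 2021–Q2 2022: $11,888 + $1,221 + $10,264 + $2,371 = $25,744 (under)
Q4 2021–Q3 2022: $1,221 + $10,264 + $2,371 + $23,883 = $37,739 (under)
Q1 2022–Q4 2022: $10,264 + $2,371 + $23,883 + $40,722 = $77,240 (under)
Q2 2022–Q1 2023: $2,371 + $23,883 + $40,722 + $1,113 = $68,089 (under)
Q3 2022–Q2 2023: $23,883 + $40,722 + $1,113 + $3,564 = $69,282 (under)
0 windows exceed the threshold.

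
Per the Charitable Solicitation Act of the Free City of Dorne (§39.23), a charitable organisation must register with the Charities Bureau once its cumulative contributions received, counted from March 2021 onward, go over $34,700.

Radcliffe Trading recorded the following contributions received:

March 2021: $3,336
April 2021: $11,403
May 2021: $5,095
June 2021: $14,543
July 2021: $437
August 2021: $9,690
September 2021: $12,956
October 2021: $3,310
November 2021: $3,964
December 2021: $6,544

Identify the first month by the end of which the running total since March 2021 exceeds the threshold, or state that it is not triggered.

Through March 2021: $3,336
Through April 2021: $14,739
Through May 2021: $19,834
Through June 2021: $34,377
Through July 2021: $34,814 ← exceeds threshold

July 2021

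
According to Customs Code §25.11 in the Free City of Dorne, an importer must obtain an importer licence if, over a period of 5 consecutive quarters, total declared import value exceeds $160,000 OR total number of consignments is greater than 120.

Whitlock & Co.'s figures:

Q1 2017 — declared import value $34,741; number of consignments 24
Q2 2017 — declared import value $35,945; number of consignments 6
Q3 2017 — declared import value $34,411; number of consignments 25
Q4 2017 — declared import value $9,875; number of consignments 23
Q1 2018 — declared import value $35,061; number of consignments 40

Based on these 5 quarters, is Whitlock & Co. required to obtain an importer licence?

No

Total declared import value: $34,741 + $35,945 + $34,411 + $9,875 + $35,061 = $150,033 (≤ $160,000).
Total number of consignments: 24 + 6 + 25 + 23 + 40 = 118 (≤ 120).
The test is 'or': neither threshold is exceeded.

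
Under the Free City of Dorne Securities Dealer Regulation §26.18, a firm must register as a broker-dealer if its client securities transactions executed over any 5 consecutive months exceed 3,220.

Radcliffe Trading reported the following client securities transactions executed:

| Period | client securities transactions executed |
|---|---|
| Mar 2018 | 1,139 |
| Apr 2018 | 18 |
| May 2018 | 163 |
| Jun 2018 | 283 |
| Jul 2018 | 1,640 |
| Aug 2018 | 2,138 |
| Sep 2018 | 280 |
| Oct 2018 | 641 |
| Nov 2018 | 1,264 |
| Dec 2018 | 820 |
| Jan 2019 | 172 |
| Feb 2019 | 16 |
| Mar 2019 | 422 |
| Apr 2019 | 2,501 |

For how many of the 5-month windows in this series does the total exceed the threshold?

7

Mar 2018–Jul 2018: 1,139 + 18 + 163 + 283 + 1,640 = 3,243 (over)
Apr 2018–Aug 2018: 18 + 163 + 283 + 1,640 + 2,138 = 4,242 (over)
May 2018–Sep 2018: 163 + 283 + 1,640 + 2,138 + 280 = 4,504 (over)
Jun 2018–Oct 2018: 283 + 1,640 + 2,138 + 280 + 641 = 4,982 (over)
Jul 2018–Nov 2018: 1,640 + 2,138 + 280 + 641 + 1,264 = 5,963 (over)
Aug 2018–Dec 2018: 2,138 + 280 + 641 + 1,264 + 820 = 5,143 (over)
Sep 2018–Jan 2019: 280 + 641 + 1,264 + 820 + 172 = 3,177 (under)
Oct 2018–Feb 2019: 641 + 1,264 + 820 + 172 + 16 = 2,913 (under)
Nov 2018–Mar 2019: 1,264 + 820 + 172 + 16 + 422 = 2,694 (under)
Dec 2018–Apr 2019: 820 + 172 + 16 + 422 + 2,501 = 3,931 (over)
7 windows exceed the threshold.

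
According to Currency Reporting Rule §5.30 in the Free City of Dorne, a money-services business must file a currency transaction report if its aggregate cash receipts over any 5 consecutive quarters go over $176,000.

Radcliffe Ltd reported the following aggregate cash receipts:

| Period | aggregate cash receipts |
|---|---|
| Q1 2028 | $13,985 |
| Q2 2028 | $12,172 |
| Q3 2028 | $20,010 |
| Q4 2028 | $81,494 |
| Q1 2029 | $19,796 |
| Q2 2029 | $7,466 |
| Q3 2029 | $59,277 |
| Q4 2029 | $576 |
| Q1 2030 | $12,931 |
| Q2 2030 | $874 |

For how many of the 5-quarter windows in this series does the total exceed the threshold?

Q1 2028–Q1 2029: $13,985 + $12,172 + $20,010 + $81,494 + $19,796 = $147,457 (under)
Q2 2028–Q2 2029: $12,172 + $20,010 + $81,494 + $19,796 + $7,466 = $140,938 (under)
Q3 2028–Q3 2029: $20,010 + $81,494 + $19,796 + $7,466 + $59,277 = $188,043 (over)
Q4 2028–Q4 2029: $81,494 + $19,796 + $7,466 + $59,277 + $576 = $168,609 (under)
Q1 2029–Q1 2030: $19,796 + $7,466 + $59,277 + $576 + $12,931 = $100,046 (under)
Q2 2029–Q2 2030: $7,466 + $59,277 + $576 + $12,931 + $874 = $81,124 (under)
1 window exceeds the threshold.

1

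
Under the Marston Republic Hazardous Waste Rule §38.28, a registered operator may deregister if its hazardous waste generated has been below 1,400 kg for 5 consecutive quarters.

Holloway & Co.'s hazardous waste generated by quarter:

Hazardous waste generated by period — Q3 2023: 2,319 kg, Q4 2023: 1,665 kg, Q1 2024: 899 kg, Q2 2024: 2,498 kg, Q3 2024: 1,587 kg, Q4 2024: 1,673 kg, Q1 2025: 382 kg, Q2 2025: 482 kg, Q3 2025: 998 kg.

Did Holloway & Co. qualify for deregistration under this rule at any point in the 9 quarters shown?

No

Quarters below 1,400 kg: Q1 2024, Q1 2025, Q2 2025, Q3 2025.
Longest run of consecutive quarters below the threshold: 3.
3 < 5, so Holloway & Co. never became eligible.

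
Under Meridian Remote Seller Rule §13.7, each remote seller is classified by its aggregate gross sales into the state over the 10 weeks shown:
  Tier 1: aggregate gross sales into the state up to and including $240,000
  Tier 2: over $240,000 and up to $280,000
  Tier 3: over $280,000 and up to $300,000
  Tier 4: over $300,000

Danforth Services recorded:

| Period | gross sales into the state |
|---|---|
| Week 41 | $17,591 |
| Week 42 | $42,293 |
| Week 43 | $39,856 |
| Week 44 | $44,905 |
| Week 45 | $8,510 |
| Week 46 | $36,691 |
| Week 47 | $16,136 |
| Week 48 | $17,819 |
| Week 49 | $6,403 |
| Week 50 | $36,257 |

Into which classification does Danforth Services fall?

Tier 2

Aggregate gross sales into the state: $17,591 + $42,293 + $39,856 + $44,905 + $8,510 + $36,691 + $16,136 + $17,819 + $6,403 + $36,257 = $266,461.
$240,000 < $266,461 ≤ $280,000, so Tier 2 applies.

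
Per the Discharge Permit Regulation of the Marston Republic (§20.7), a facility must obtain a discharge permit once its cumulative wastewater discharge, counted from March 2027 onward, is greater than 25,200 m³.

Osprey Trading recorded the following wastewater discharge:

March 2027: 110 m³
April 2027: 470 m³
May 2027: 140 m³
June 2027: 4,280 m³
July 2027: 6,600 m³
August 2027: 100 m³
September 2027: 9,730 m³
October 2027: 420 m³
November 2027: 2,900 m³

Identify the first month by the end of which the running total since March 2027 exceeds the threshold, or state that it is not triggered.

Through March 2027: 110 m³
Through April 2027: 580 m³
Through May 2027: 720 m³
Through June 2027: 5,000 m³
Through July 2027: 11,600 m³
Through August 2027: 11,700 m³
Through September 2027: 21,430 m³
Through October 2027: 21,850 m³
Through November 2027: 24,750 m³
Final cumulative total 24,750 m³ ≤ 25,200 m³; the threshold is never exceeded.

Not triggered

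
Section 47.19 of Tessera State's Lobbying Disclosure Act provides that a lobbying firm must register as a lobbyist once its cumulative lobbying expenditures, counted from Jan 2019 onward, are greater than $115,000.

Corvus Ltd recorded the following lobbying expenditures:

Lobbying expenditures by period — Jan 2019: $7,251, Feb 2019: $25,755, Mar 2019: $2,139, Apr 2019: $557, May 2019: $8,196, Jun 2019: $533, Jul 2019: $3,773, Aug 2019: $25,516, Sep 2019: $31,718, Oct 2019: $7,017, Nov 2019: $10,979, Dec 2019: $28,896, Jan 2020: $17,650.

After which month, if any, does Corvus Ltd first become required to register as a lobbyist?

Nov 2019

Through Jan 2019: $7,251
Through Feb 2019: $33,006
Through Mar 2019: $35,145
Through Apr 2019: $35,702
Through May 2019: $43,898
Through Jun 2019: $44,431
Through Jul 2019: $48,204
Through Aug 2019: $73,720
Through Sep 2019: $105,438
Through Oct 2019: $112,455
Through Nov 2019: $123,434 ← exceeds threshold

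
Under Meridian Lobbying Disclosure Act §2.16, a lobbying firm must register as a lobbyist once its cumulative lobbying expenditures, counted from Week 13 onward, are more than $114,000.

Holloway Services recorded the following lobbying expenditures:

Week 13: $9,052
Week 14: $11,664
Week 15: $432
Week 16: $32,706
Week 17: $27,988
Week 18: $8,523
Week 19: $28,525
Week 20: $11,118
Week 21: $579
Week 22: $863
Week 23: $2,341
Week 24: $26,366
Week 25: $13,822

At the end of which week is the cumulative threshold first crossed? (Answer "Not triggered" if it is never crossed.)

Week 19

Through Week 13: $9,052
Through Week 14: $20,716
Through Week 15: $21,148
Through Week 16: $53,854
Through Week 17: $81,842
Through Week 18: $90,365
Through Week 19: $118,890 ← exceeds threshold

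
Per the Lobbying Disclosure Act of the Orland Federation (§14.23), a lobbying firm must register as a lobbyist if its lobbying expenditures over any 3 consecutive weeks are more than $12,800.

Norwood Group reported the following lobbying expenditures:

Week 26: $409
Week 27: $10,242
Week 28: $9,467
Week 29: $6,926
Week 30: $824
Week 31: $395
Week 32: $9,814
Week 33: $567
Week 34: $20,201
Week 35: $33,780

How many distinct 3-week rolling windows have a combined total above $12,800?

5

Week 26–Week 28: $409 + $10,242 + $9,467 = $20,118 (over)
Week 27–Week 29: $10,242 + $9,467 + $6,926 = $26,635 (over)
Week 28–Week 30: $9,467 + $6,926 + $824 = $17,217 (over)
Week 29–Week 31: $6,926 + $824 + $395 = $8,145 (under)
Week 30–Week 32: $824 + $395 + $9,814 = $11,033 (under)
Week 31–Week 33: $395 + $9,814 + $567 = $10,776 (under)
Week 32–Week 34: $9,814 + $567 + $20,201 = $30,582 (over)
Week 33–Week 35: $567 + $20,201 + $33,780 = $54,548 (over)
5 windows exceed the threshold.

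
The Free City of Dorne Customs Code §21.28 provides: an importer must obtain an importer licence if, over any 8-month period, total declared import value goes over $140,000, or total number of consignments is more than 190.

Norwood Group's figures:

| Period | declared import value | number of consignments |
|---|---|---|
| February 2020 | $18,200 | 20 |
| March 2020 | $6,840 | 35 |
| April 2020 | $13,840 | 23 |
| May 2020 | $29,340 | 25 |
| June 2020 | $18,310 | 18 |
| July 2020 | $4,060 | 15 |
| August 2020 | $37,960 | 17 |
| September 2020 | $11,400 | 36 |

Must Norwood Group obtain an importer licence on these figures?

No

Total declared import value: $18,200 + $6,840 + $13,840 + $29,340 + $18,310 + $4,060 + $37,960 + $11,400 = $139,950 (≤ $140,000).
Total number of consignments: 20 + 35 + 23 + 25 + 18 + 15 + 17 + 36 = 189 (≤ 190).
The test is 'or': neither threshold is exceeded.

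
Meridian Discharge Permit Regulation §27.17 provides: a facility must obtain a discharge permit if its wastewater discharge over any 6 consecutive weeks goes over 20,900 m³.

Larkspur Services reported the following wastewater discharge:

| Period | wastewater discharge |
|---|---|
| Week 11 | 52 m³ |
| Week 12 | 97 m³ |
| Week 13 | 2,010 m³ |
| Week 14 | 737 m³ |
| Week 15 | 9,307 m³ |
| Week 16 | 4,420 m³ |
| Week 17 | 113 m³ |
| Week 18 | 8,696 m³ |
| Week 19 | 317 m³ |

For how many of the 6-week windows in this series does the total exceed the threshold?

2

Week 11–Week 16: 52 m³ + 97 m³ + 2,010 m³ + 737 m³ + 9,307 m³ + 4,420 m³ = 16,623 m³ (under)
Week 12–Week 17: 97 m³ + 2,010 m³ + 737 m³ + 9,307 m³ + 4,420 m³ + 113 m³ = 16,684 m³ (under)
Week 13–Week 18: 2,010 m³ + 737 m³ + 9,307 m³ + 4,420 m³ + 113 m³ + 8,696 m³ = 25,283 m³ (over)
Week 14–Week 19: 737 m³ + 9,307 m³ + 4,420 m³ + 113 m³ + 8,696 m³ + 317 m³ = 23,590 m³ (over)
2 windows exceed the threshold.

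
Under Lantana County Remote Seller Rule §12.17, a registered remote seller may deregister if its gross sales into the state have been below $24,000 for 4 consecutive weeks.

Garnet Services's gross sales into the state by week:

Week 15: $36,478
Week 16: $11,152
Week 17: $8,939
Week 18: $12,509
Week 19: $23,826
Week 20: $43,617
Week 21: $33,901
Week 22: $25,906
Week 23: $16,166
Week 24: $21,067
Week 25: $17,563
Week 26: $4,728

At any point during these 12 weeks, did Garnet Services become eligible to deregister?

Yes

Weeks below $24,000: Week 16, Week 17, Week 18, Week 19, Week 23, Week 24, Week 25, Week 26.
Longest run of consecutive weeks below the threshold: 4.
4 ≥ 4, so Garnet Services became eligible.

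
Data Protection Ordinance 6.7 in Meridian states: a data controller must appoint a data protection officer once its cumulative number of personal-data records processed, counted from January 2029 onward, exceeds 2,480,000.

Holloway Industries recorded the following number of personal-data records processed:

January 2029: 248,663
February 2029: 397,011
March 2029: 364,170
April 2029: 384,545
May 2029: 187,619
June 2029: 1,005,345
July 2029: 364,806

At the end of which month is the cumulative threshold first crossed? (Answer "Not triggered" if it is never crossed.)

Through January 2029: 248,663
Through February 2029: 645,674
Through March 2029: 1,009,844
Through April 2029: 1,394,389
Through May 2029: 1,582,008
Through June 2029: 2,587,353 ← exceeds threshold

June 2029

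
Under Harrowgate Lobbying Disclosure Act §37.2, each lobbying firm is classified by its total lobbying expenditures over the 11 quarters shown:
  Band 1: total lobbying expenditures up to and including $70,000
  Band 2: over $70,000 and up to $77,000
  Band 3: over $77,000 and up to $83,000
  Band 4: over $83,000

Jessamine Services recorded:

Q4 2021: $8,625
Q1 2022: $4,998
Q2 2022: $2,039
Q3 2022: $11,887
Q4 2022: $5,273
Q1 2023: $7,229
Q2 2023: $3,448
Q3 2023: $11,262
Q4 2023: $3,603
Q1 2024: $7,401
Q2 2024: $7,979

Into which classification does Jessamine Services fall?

Band 2

Total lobbying expenditures: $8,625 + $4,998 + $2,039 + $11,887 + $5,273 + $7,229 + $3,448 + $11,262 + $3,603 + $7,401 + $7,979 = $73,744.
$70,000 < $73,744 ≤ $77,000, so Band 2 applies.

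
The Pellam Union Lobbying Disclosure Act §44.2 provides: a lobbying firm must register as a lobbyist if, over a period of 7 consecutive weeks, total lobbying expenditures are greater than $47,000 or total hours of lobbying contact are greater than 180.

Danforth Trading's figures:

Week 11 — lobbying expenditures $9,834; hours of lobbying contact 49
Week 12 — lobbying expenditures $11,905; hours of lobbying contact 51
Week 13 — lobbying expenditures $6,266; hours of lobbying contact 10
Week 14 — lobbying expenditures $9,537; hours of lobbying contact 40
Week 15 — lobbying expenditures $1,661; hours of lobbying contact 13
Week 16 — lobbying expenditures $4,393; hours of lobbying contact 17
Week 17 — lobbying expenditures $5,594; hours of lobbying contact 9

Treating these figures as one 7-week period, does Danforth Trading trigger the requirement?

Total lobbying expenditures: $9,834 + $11,905 + $6,266 + $9,537 + $1,661 + $4,393 + $5,594 = $49,190 (> $47,000).
Total hours of lobbying contact: 49 + 51 + 10 + 40 + 13 + 17 + 9 = 189 (> 180).
The test is 'or': at least one threshold is exceeded.

Yes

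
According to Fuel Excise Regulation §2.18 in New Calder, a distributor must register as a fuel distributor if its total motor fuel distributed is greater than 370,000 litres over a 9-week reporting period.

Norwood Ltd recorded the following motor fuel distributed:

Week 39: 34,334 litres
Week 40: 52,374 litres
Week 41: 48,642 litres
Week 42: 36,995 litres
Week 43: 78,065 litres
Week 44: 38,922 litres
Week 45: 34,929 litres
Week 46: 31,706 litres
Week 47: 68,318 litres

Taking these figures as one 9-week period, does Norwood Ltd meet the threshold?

Total motor fuel distributed: 34,334 litres + 52,374 litres + 48,642 litres + 36,995 litres + 78,065 litres + 38,922 litres + 34,929 litres + 31,706 litres + 68,318 litres = 424,285 litres.
424,285 litres > 370,000 litres, so the threshold is exceeded.

Yes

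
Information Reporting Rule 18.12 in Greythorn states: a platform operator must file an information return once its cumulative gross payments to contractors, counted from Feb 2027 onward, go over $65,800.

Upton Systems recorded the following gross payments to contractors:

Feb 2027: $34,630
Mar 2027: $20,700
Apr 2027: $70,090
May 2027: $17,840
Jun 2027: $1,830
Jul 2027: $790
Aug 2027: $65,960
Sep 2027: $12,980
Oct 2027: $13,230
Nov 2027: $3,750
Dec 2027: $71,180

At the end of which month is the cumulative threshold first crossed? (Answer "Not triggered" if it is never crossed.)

Through Feb 2027: $34,630
Through Mar 2027: $55,330
Through Apr 2027: $125,420 ← exceeds threshold

Apr 2027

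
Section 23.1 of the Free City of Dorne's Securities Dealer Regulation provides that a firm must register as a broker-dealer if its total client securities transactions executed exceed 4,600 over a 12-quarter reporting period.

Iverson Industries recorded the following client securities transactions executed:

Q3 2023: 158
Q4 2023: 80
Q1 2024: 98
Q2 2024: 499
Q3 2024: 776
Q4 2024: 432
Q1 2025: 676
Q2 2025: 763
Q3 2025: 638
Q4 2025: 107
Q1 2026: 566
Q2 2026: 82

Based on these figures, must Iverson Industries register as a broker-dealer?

Total client securities transactions executed: 158 + 80 + 98 + 499 + 776 + 432 + 676 + 763 + 638 + 107 + 566 + 82 = 4,875.
4,875 > 4,600, so the threshold is exceeded.

Yes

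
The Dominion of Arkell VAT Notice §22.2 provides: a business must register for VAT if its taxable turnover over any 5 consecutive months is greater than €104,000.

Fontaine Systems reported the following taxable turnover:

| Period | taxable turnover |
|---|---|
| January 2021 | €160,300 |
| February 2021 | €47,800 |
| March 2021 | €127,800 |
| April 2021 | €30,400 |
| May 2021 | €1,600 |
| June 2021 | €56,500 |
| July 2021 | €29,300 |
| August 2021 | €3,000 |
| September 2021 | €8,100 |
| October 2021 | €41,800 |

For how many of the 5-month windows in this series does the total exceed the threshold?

January 2021–May 2021: €160,300 + €47,800 + €127,800 + €30,400 + €1,600 = €367,900 (over)
February 2021–June 2021: €47,800 + €127,800 + €30,400 + €1,600 + €56,500 = €264,100 (over)
March 2021–July 2021: €127,800 + €30,400 + €1,600 + €56,500 + €29,300 = €245,600 (over)
April 2021–August 2021: €30,400 + €1,600 + €56,500 + €29,300 + €3,000 = €120,800 (over)
May 2021–September 2021: €1,600 + €56,500 + €29,300 + €3,000 + €8,100 = €98,500 (under)
June 2021–October 2021: €56,500 + €29,300 + €3,000 + €8,100 + €41,800 = €138,700 (over)
5 windows exceed the threshold.

5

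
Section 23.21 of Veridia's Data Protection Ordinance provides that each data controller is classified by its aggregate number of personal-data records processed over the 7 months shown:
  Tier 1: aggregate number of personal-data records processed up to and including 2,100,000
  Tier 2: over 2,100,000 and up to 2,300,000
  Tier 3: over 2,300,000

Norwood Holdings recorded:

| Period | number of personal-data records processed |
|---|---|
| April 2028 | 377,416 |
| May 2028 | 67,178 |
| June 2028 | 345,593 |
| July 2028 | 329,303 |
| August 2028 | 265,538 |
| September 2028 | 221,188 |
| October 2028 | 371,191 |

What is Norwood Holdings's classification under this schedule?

Aggregate number of personal-data records processed: 377,416 + 67,178 + 345,593 + 329,303 + 265,538 + 221,188 + 371,191 = 1,977,407.
1,977,407 ≤ 2,100,000, so Tier 1 applies.

Tier 1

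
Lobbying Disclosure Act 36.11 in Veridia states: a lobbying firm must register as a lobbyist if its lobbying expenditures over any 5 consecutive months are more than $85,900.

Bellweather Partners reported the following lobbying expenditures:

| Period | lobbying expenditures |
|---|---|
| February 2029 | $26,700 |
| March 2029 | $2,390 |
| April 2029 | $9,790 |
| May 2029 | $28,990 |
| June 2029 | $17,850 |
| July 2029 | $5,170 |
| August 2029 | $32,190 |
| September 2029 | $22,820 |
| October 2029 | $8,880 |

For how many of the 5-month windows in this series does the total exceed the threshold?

3

February 2029–June 2029: $26,700 + $2,390 + $9,790 + $28,990 + $17,850 = $85,720 (under)
March 2029–July 2029: $2,390 + $9,790 + $28,990 + $17,850 + $5,170 = $64,190 (under)
April 2029–August 2029: $9,790 + $28,990 + $17,850 + $5,170 + $32,190 = $93,990 (over)
May 2029–September 2029: $28,990 + $17,850 + $5,170 + $32,190 + $22,820 = $107,020 (over)
June 2029–October 2029: $17,850 + $5,170 + $32,190 + $22,820 + $8,880 = $86,910 (over)
3 windows exceed the threshold.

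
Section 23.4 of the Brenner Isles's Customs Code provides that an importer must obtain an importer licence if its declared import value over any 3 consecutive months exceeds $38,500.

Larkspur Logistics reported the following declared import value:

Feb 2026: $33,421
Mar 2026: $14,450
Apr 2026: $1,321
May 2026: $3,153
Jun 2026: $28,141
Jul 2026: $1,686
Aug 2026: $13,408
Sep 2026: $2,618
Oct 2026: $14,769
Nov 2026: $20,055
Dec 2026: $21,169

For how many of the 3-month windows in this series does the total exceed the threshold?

3

Feb 2026–Apr 2026: $33,421 + $14,450 + $1,321 = $49,192 (over)
Mar 2026–May 2026: $14,450 + $1,321 + $3,153 = $18,924 (under)
Apr 2026–Jun 2026: $1,321 + $3,153 + $28,141 = $32,615 (under)
May 2026–Jul 2026: $3,153 + $28,141 + $1,686 = $32,980 (under)
Jun 2026–Aug 2026: $28,141 + $1,686 + $13,408 = $43,235 (over)
Jul 2026–Sep 2026: $1,686 + $13,408 + $2,618 = $17,712 (under)
Aug 2026–Oct 2026: $13,408 + $2,618 + $14,769 = $30,795 (under)
Sep 2026–Nov 2026: $2,618 + $14,769 + $20,055 = $37,442 (under)
Oct 2026–Dec 2026: $14,769 + $20,055 + $21,169 = $55,993 (over)
3 windows exceed the threshold.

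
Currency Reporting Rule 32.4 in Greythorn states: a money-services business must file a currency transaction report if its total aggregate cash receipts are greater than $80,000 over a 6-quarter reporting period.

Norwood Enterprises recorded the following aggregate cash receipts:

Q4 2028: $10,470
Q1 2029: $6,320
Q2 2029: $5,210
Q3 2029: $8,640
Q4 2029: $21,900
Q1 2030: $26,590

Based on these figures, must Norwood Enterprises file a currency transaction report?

Total aggregate cash receipts: $10,470 + $6,320 + $5,210 + $8,640 + $21,900 + $26,590 = $79,130.
$79,130 ≤ $80,000, so the threshold is not exceeded.

No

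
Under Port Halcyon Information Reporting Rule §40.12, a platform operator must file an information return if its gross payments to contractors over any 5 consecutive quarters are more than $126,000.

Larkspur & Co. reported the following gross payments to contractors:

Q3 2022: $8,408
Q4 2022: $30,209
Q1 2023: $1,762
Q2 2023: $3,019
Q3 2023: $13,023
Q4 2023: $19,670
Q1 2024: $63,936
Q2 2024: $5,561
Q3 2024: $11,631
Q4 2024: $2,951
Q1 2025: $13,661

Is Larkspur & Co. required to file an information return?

Q3 2022–Q3 2023: $8,408 + $30,209 + $1,762 + $3,019 + $13,023 = $56,421 (under)
Q4 2022–Q4 2023: $30,209 + $1,762 + $3,019 + $13,023 + $19,670 = $67,683 (under)
Q1 2023–Q1 2024: $1,762 + $3,019 + $13,023 + $19,670 + $63,936 = $101,410 (under)
Q2 2023–Q2 2024: $3,019 + $13,023 + $19,670 + $63,936 + $5,561 = $105,209 (under)
Q3 2023–Q3 2024: $13,023 + $19,670 + $63,936 + $5,561 + $11,631 = $113,821 (under)
Q4 2023–Q4 2024: $19,670 + $63,936 + $5,561 + $11,631 + $2,951 = $103,749 (under)
Q1 2024–Q1 2025: $63,936 + $5,561 + $11,631 + $2,951 + $13,661 = $97,740 (under)
No window exceeds $126,000.

No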